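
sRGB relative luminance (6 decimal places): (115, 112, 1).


Linearize each channel (sRGB transfer function): c = v/255; c_lin = c/12.92 if c ≤ 0.04045, else ((c+0.055)/1.055)^2.4
  R: 115/255 ≈ 0.450980 > 0.04045 → ((0.450980+0.055)/1.055)^2.4 ≈ 0.171441
  G: 112/255 ≈ 0.439216 > 0.04045 → ((0.439216+0.055)/1.055)^2.4 ≈ 0.162029
  B: 1/255 ≈ 0.003922 ≤ 0.04045 → 0.003922/12.92 ≈ 0.000304
R_lin = 0.171441, G_lin = 0.162029, B_lin = 0.000304
L = 0.2126×R + 0.7152×G + 0.0722×B
L = 0.2126×0.171441 + 0.7152×0.162029 + 0.0722×0.000304
L ≈ 0.152354


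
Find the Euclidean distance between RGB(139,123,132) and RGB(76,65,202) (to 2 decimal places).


d = √[(R₁-R₂)² + (G₁-G₂)² + (B₁-B₂)²]
d = √[(139-76)² + (123-65)² + (132-202)²]
d = √[3969 + 3364 + 4900]
d = √12233
d ≈ 110.60


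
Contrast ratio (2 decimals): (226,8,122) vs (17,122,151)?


Linearize each sRGB channel c=v/255: c/12.92 if c ≤ 0.04045 else ((c+0.055)/1.055)^2.4
L = 0.2126×R_lin + 0.7152×G_lin + 0.0722×B_lin
Color 1 (226,8,122):
  R=226: 226/255≈0.8863 > 0.04045 → ((0.8863+0.055)/1.055)^2.4 ≈ 0.76052
  G=8: 8/255≈0.0314 ≤ 0.04045 → 0.0314/12.92 ≈ 0.00243
  B=122: 122/255≈0.4784 > 0.04045 → ((0.4784+0.055)/1.055)^2.4 ≈ 0.19462
  L1 = 0.2126×0.76052 + 0.7152×0.00243 + 0.0722×0.19462 ≈ 0.17748
Color 2 (17,122,151):
  R=17: 17/255≈0.0667 > 0.04045 → ((0.0667+0.055)/1.055)^2.4 ≈ 0.00561
  G=122: 122/255≈0.4784 > 0.04045 → ((0.4784+0.055)/1.055)^2.4 ≈ 0.19462
  B=151: 151/255≈0.5922 > 0.04045 → ((0.5922+0.055)/1.055)^2.4 ≈ 0.30947
  L2 = 0.2126×0.00561 + 0.7152×0.19462 + 0.0722×0.30947 ≈ 0.16273
Lighter = 0.17748, Darker = 0.16273
Ratio = (L_lighter + 0.05) / (L_darker + 0.05)
Ratio = (0.17748 + 0.05) / (0.16273 + 0.05) = 0.22748 / 0.21273 ≈ 1.0693
Ratio ≈ 1.07:1


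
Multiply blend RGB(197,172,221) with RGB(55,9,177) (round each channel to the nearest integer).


Multiply: C = A×B/255, rounded to nearest integer
R: 197×55/255 = 10835/255 ≈ 42.490 → 42
G: 172×9/255 = 1548/255 ≈ 6.071 → 6
B: 221×177/255 = 39117/255 ≈ 153.400 → 153
= RGB(42, 6, 153)


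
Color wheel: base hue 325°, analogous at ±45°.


Base hue: 325°
Left analog: (325 - 45) mod 360 = 280°
Right analog: (325 + 45) mod 360 = 10°
Analogous hues = 280° and 10°


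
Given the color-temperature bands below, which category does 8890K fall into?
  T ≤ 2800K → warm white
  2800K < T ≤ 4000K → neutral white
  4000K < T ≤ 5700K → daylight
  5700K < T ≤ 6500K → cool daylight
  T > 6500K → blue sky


Temperature: 8890K
8890K > 6500K → blue sky
Classification: blue sky


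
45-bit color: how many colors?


Colors = 2^bits = 2^45
= 35,184,372,088,832 colors


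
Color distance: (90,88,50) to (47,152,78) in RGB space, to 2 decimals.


d = √[(R₁-R₂)² + (G₁-G₂)² + (B₁-B₂)²]
d = √[(90-47)² + (88-152)² + (50-78)²]
d = √[1849 + 4096 + 784]
d = √6729
d ≈ 82.03


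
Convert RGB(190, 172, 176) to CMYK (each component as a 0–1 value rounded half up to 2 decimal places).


R'=190/255≈0.7451, G'=172/255≈0.6745, B'=176/255≈0.6902
K = 1 - max(R',G',B') = 1 - 190/255 = 65/255 = 0.25490… → 0.25
(1-R'-K)/(1-K) simplifies to (max-R)/max with max = 190:
C = (190-190)/190 = 0/190 = 0 → 0.00
M = (190-172)/190 = 18/190 = 0.09473… → 0.09
Y = (190-176)/190 = 14/190 = 0.07368… → 0.07
= CMYK(0.00, 0.09, 0.07, 0.25)


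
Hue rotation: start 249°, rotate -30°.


New hue = (H + rotation) mod 360
New hue = (249 -30) mod 360
= 219 mod 360
= 219°


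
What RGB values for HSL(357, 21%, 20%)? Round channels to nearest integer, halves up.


H=357°, S=0.21, L=0.20
C = (1-|2L-1|)×S = (1-|-0.60|)×0.21 = 0.084
H' = H/60 = 357/60 ≈ 5.9500; X = C×(1-|H' mod 2 - 1|) = 0.0042
m = L - C/2 = 0.20 - 0.042 = 0.158
Sector ⌊H'⌋ = 5 → (R',G',B') = (0.084, 0.0, 0.0042)
RGB = ((R'+m)×255, (G'+m)×255, (B'+m)×255) = (61.71, 40.29, 41.361)
Round half up → RGB(62, 40, 41)


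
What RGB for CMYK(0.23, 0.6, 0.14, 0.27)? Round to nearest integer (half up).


R = 255 × (1-C) × (1-K) = 255 × 0.77 × 0.73 = 143.3355 → 143
G = 255 × (1-M) × (1-K) = 255 × 0.40 × 0.73 = 74.46 → 74
B = 255 × (1-Y) × (1-K) = 255 × 0.86 × 0.73 = 160.089 → 160
= RGB(143, 74, 160)


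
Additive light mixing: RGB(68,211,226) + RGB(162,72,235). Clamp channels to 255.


Additive: each channel = min(255, C₁+C₂)
R: 68+162 = 230 → 230
G: 211+72 = 283 → 255
B: 226+235 = 461 → 255
= RGB(230, 255, 255)


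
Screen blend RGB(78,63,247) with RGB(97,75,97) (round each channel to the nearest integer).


Screen: C = 255 - (255-A)×(255-B)/255, rounded to nearest integer
R: 255 - (255-78)×(255-97)/255 = 255 - 27966/255 ≈ 255 - 109.671 = 145.329 → 145
G: 255 - (255-63)×(255-75)/255 = 255 - 34560/255 ≈ 255 - 135.529 = 119.471 → 119
B: 255 - (255-247)×(255-97)/255 = 255 - 1264/255 ≈ 255 - 4.957 = 250.043 → 250
= RGB(145, 119, 250)


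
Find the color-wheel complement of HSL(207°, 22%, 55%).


Complement = opposite side of color wheel = hue + 180°
H' = (207 + 180) mod 360 = 27°
S and L unchanged.
= HSL(27°, 22%, 55%)


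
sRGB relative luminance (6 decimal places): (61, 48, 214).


Linearize each channel (sRGB transfer function): c = v/255; c_lin = c/12.92 if c ≤ 0.04045, else ((c+0.055)/1.055)^2.4
  R: 61/255 ≈ 0.239216 > 0.04045 → ((0.239216+0.055)/1.055)^2.4 ≈ 0.046665
  G: 48/255 ≈ 0.188235 > 0.04045 → ((0.188235+0.055)/1.055)^2.4 ≈ 0.029557
  B: 214/255 ≈ 0.839216 > 0.04045 → ((0.839216+0.055)/1.055)^2.4 ≈ 0.672443
R_lin = 0.046665, G_lin = 0.029557, B_lin = 0.672443
L = 0.2126×R + 0.7152×G + 0.0722×B
L = 0.2126×0.046665 + 0.7152×0.029557 + 0.0722×0.672443
L ≈ 0.079610


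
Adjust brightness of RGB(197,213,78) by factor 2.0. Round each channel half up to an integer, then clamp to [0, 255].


Multiply each channel by 2.0, round half up, clamp to [0, 255]
R: 197×2.0 = 394 → clamp → 255
G: 213×2.0 = 426 → clamp → 255
B: 78×2.0 = 156
= RGB(255, 255, 156)


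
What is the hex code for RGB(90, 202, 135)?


R = 90 → 5A (hex)
G = 202 → CA (hex)
B = 135 → 87 (hex)
Hex = #5ACA87


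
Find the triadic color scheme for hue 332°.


Triadic: equally spaced at 120° intervals
H1 = 332°
H2 = (332 + 120) mod 360 = 92°
H3 = (332 + 240) mod 360 = 212°
Triadic = 332°, 92°, 212°


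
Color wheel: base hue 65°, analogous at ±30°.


Base hue: 65°
Left analog: (65 - 30) mod 360 = 35°
Right analog: (65 + 30) mod 360 = 95°
Analogous hues = 35° and 95°


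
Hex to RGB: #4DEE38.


4D → 77 (R)
EE → 238 (G)
38 → 56 (B)
= RGB(77, 238, 56)


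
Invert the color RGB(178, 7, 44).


Invert: (255-R, 255-G, 255-B)
R: 255-178 = 77
G: 255-7 = 248
B: 255-44 = 211
= RGB(77, 248, 211)


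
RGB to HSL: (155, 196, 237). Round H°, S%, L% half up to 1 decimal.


Normalize: R'=155/255≈0.6078, G'=196/255≈0.7686, B'=237/255≈0.9294
Max=237/255, Min=155/255, Δ=Max-Min=82/255
L = (Max+Min)/2 = (237+155)/510 = 392/510 = 0.76862… → L = 76.9%
L > 0.5 → S = Δ/(2-Max-Min) = 82/(510-237-155) = 82/118 = 0.69491… → S = 69.5%
(the 1/255 factors cancel in S and H, so raw channel differences can be used)
Max is B' → H = 60 × ((R-G)/Δ + 4) = 60 × ((155-196)/82 + 4)
  -41/82 + 4 = -0.5 + 4 = 3.5
  H = 60 × 3.5 = 210° → H = 210.0°
= HSL(210.0°, 69.5%, 76.9%)


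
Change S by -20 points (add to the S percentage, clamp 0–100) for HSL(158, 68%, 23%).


Original S = 68%
Adjustment = -20 percentage points
New S = 68 + (-20) = 48
Clamp to [0, 100] → 48
= HSL(158°, 48%, 23%)


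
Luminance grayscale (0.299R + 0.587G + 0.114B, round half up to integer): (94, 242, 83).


Gray = 0.299×R + 0.587×G + 0.114×B
Gray = 0.299×94 + 0.587×242 + 0.114×83
Gray = 28.106 + 142.054 + 9.462
Gray = 179.622 → round half up → 180
Gray = 180


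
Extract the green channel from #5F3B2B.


Color: #5F3B2B
R = 5F = 95
G = 3B = 59
B = 2B = 43
Green = 59


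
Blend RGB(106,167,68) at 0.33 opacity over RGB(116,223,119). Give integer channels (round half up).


C = α×F + (1-α)×B, with 1-α = 0.67
R: 0.33×106 + 0.67×116 = 34.98 + 77.72 = 112.70 → 113
G: 0.33×167 + 0.67×223 = 55.11 + 149.41 = 204.52 → 205
B: 0.33×68 + 0.67×119 = 22.44 + 79.73 = 102.17 → 102
= RGB(113, 205, 102)


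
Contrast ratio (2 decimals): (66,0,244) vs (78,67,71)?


Linearize each sRGB channel c=v/255: c/12.92 if c ≤ 0.04045 else ((c+0.055)/1.055)^2.4
L = 0.2126×R_lin + 0.7152×G_lin + 0.0722×B_lin
Color 1 (66,0,244):
  R=66: 66/255≈0.2588 > 0.04045 → ((0.2588+0.055)/1.055)^2.4 ≈ 0.05448
  G=0: 0/255≈0.0000 ≤ 0.04045 → 0.0000/12.92 ≈ 0.00000
  B=244: 244/255≈0.9569 > 0.04045 → ((0.9569+0.055)/1.055)^2.4 ≈ 0.90466
  L1 = 0.2126×0.05448 + 0.7152×0.00000 + 0.0722×0.90466 ≈ 0.07690
Color 2 (78,67,71):
  R=78: 78/255≈0.3059 > 0.04045 → ((0.3059+0.055)/1.055)^2.4 ≈ 0.07619
  G=67: 67/255≈0.2627 > 0.04045 → ((0.2627+0.055)/1.055)^2.4 ≈ 0.05613
  B=71: 71/255≈0.2784 > 0.04045 → ((0.2784+0.055)/1.055)^2.4 ≈ 0.06301
  L2 = 0.2126×0.07619 + 0.7152×0.05613 + 0.0722×0.06301 ≈ 0.06089
Lighter = 0.07690, Darker = 0.06089
Ratio = (L_lighter + 0.05) / (L_darker + 0.05)
Ratio = (0.07690 + 0.05) / (0.06089 + 0.05) = 0.12690 / 0.11089 ≈ 1.1444
Ratio ≈ 1.14:1


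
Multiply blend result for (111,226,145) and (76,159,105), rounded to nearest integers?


Multiply: C = A×B/255, rounded to nearest integer
R: 111×76/255 = 8436/255 ≈ 33.082 → 33
G: 226×159/255 = 35934/255 ≈ 140.918 → 141
B: 145×105/255 = 15225/255 ≈ 59.706 → 60
= RGB(33, 141, 60)


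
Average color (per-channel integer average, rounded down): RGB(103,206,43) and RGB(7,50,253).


Midpoint: each channel = ⌊(C₁+C₂)/2⌋
R: ⌊(103+7)/2⌋ = 55
G: ⌊(206+50)/2⌋ = 128
B: ⌊(43+253)/2⌋ = 148
= RGB(55, 128, 148)


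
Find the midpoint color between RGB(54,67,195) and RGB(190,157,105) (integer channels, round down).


Midpoint: each channel = ⌊(C₁+C₂)/2⌋
R: ⌊(54+190)/2⌋ = 122
G: ⌊(67+157)/2⌋ = 112
B: ⌊(195+105)/2⌋ = 150
= RGB(122, 112, 150)


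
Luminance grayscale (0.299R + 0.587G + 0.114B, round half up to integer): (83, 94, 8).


Gray = 0.299×R + 0.587×G + 0.114×B
Gray = 0.299×83 + 0.587×94 + 0.114×8
Gray = 24.817 + 55.178 + 0.912
Gray = 80.907 → round half up → 81
Gray = 81


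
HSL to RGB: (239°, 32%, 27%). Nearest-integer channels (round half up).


H=239°, S=0.32, L=0.27
C = (1-|2L-1|)×S = (1-|-0.46|)×0.32 = 0.1728
H' = H/60 = 239/60 ≈ 3.9833; X = C×(1-|H' mod 2 - 1|) = 0.00288
m = L - C/2 = 0.27 - 0.0864 = 0.1836
Sector ⌊H'⌋ = 3 → (R',G',B') = (0.0, 0.00288, 0.1728)
RGB = ((R'+m)×255, (G'+m)×255, (B'+m)×255) = (46.818, 47.5524, 90.882)
Round half up → RGB(47, 48, 91)


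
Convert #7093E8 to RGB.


70 → 112 (R)
93 → 147 (G)
E8 → 232 (B)
= RGB(112, 147, 232)


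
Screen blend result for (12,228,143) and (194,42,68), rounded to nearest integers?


Screen: C = 255 - (255-A)×(255-B)/255, rounded to nearest integer
R: 255 - (255-12)×(255-194)/255 = 255 - 14823/255 ≈ 255 - 58.129 = 196.871 → 197
G: 255 - (255-228)×(255-42)/255 = 255 - 5751/255 ≈ 255 - 22.553 = 232.447 → 232
B: 255 - (255-143)×(255-68)/255 = 255 - 20944/255 ≈ 255 - 82.133 = 172.867 → 173
= RGB(197, 232, 173)


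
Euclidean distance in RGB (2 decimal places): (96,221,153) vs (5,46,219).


d = √[(R₁-R₂)² + (G₁-G₂)² + (B₁-B₂)²]
d = √[(96-5)² + (221-46)² + (153-219)²]
d = √[8281 + 30625 + 4356]
d = √43262
d ≈ 208.00


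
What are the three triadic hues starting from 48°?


Triadic: equally spaced at 120° intervals
H1 = 48°
H2 = (48 + 120) mod 360 = 168°
H3 = (48 + 240) mod 360 = 288°
Triadic = 48°, 168°, 288°


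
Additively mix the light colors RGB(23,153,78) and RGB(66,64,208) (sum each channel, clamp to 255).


Additive: each channel = min(255, C₁+C₂)
R: 23+66 = 89 → 89
G: 153+64 = 217 → 217
B: 78+208 = 286 → 255
= RGB(89, 217, 255)


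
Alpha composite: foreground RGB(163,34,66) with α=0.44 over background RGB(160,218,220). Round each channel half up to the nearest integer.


C = α×F + (1-α)×B, with 1-α = 0.56
R: 0.44×163 + 0.56×160 = 71.72 + 89.60 = 161.32 → 161
G: 0.44×34 + 0.56×218 = 14.96 + 122.08 = 137.04 → 137
B: 0.44×66 + 0.56×220 = 29.04 + 123.20 = 152.24 → 152
= RGB(161, 137, 152)


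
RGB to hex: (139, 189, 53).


R = 139 → 8B (hex)
G = 189 → BD (hex)
B = 53 → 35 (hex)
Hex = #8BBD35


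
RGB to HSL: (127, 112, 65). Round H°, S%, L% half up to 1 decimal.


Normalize: R'=127/255≈0.4980, G'=112/255≈0.4392, B'=65/255≈0.2549
Max=127/255, Min=65/255, Δ=Max-Min=62/255
L = (Max+Min)/2 = (127+65)/510 = 192/510 = 0.37647… → L = 37.6%
L ≤ 0.5 → S = Δ/(Max+Min) = 62/(127+65) = 62/192 = 0.32291… → S = 32.3%
(the 1/255 factors cancel in S and H, so raw channel differences can be used)
Max is R' → H = 60 × (((G-B)/Δ) mod 6) = 60 × (((112-65)/62) mod 6)
  47/62 = 0.7580…
  H = 60 × 0.7580… = 45.483…° → H = 45.5°
= HSL(45.5°, 32.3%, 37.6%)


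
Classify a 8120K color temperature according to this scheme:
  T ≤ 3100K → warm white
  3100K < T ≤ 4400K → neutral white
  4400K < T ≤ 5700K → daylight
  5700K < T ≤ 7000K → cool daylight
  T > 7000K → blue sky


Temperature: 8120K
8120K > 7000K → blue sky
Classification: blue sky


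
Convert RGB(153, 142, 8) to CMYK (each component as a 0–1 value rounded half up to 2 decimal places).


R'=153/255≈0.6000, G'=142/255≈0.5569, B'=8/255≈0.0314
K = 1 - max(R',G',B') = 1 - 153/255 = 102/255 = 0.4 → 0.40
(1-R'-K)/(1-K) simplifies to (max-R)/max with max = 153:
C = (153-153)/153 = 0/153 = 0 → 0.00
M = (153-142)/153 = 11/153 = 0.07189… → 0.07
Y = (153-8)/153 = 145/153 = 0.94771… → 0.95
= CMYK(0.00, 0.07, 0.95, 0.40)


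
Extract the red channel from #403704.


Color: #403704
R = 40 = 64
G = 37 = 55
B = 04 = 4
Red = 64


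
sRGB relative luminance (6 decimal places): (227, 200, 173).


Linearize each channel (sRGB transfer function): c = v/255; c_lin = c/12.92 if c ≤ 0.04045, else ((c+0.055)/1.055)^2.4
  R: 227/255 ≈ 0.890196 > 0.04045 → ((0.890196+0.055)/1.055)^2.4 ≈ 0.768151
  G: 200/255 ≈ 0.784314 > 0.04045 → ((0.784314+0.055)/1.055)^2.4 ≈ 0.577580
  B: 173/255 ≈ 0.678431 > 0.04045 → ((0.678431+0.055)/1.055)^2.4 ≈ 0.417885
R_lin = 0.768151, G_lin = 0.577580, B_lin = 0.417885
L = 0.2126×R + 0.7152×G + 0.0722×B
L = 0.2126×0.768151 + 0.7152×0.577580 + 0.0722×0.417885
L ≈ 0.606566


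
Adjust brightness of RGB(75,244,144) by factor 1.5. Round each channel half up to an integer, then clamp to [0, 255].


Multiply each channel by 1.5, round half up, clamp to [0, 255]
R: 75×1.5 = 112.5 → round → 113
G: 244×1.5 = 366 → clamp → 255
B: 144×1.5 = 216
= RGB(113, 255, 216)


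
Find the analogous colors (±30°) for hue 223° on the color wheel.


Base hue: 223°
Left analog: (223 - 30) mod 360 = 193°
Right analog: (223 + 30) mod 360 = 253°
Analogous hues = 193° and 253°


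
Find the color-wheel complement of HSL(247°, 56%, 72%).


Complement = opposite side of color wheel = hue + 180°
H' = (247 + 180) mod 360 = 67°
S and L unchanged.
= HSL(67°, 56%, 72%)


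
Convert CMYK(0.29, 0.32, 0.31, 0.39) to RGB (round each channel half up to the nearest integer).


R = 255 × (1-C) × (1-K) = 255 × 0.71 × 0.61 = 110.4405 → 110
G = 255 × (1-M) × (1-K) = 255 × 0.68 × 0.61 = 105.774 → 106
B = 255 × (1-Y) × (1-K) = 255 × 0.69 × 0.61 = 107.3295 → 107
= RGB(110, 106, 107)


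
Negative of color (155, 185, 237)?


Invert: (255-R, 255-G, 255-B)
R: 255-155 = 100
G: 255-185 = 70
B: 255-237 = 18
= RGB(100, 70, 18)


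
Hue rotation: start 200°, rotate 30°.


New hue = (H + rotation) mod 360
New hue = (200 + 30) mod 360
= 230 mod 360
= 230°


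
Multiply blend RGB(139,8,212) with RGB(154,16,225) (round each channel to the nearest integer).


Multiply: C = A×B/255, rounded to nearest integer
R: 139×154/255 = 21406/255 ≈ 83.945 → 84
G: 8×16/255 = 128/255 ≈ 0.502 → 1
B: 212×225/255 = 47700/255 ≈ 187.059 → 187
= RGB(84, 1, 187)


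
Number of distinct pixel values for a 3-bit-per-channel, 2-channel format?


Total bits = 3 bits/channel × 2 channels = 6 bits
Distinct pixel values = 2^6
= 64 pixel values


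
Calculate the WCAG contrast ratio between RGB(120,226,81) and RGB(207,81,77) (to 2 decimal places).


Linearize each sRGB channel c=v/255: c/12.92 if c ≤ 0.04045 else ((c+0.055)/1.055)^2.4
L = 0.2126×R_lin + 0.7152×G_lin + 0.0722×B_lin
Color 1 (120,226,81):
  R=120: 120/255≈0.4706 > 0.04045 → ((0.4706+0.055)/1.055)^2.4 ≈ 0.18782
  G=226: 226/255≈0.8863 > 0.04045 → ((0.8863+0.055)/1.055)^2.4 ≈ 0.76052
  B=81: 81/255≈0.3176 > 0.04045 → ((0.3176+0.055)/1.055)^2.4 ≈ 0.08228
  L1 = 0.2126×0.18782 + 0.7152×0.76052 + 0.0722×0.08228 ≈ 0.58980
Color 2 (207,81,77):
  R=207: 207/255≈0.8118 > 0.04045 → ((0.8118+0.055)/1.055)^2.4 ≈ 0.62396
  G=81: 81/255≈0.3176 > 0.04045 → ((0.3176+0.055)/1.055)^2.4 ≈ 0.08228
  B=77: 77/255≈0.3020 > 0.04045 → ((0.3020+0.055)/1.055)^2.4 ≈ 0.07421
  L2 = 0.2126×0.62396 + 0.7152×0.08228 + 0.0722×0.07421 ≈ 0.19686
Lighter = 0.58980, Darker = 0.19686
Ratio = (L_lighter + 0.05) / (L_darker + 0.05)
Ratio = (0.58980 + 0.05) / (0.19686 + 0.05) = 0.63980 / 0.24686 ≈ 2.5917
Ratio ≈ 2.59:1


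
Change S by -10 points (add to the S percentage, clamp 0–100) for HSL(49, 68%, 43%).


Original S = 68%
Adjustment = -10 percentage points
New S = 68 + (-10) = 58
Clamp to [0, 100] → 58
= HSL(49°, 58%, 43%)


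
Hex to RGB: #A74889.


A7 → 167 (R)
48 → 72 (G)
89 → 137 (B)
= RGB(167, 72, 137)


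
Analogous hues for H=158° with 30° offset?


Base hue: 158°
Left analog: (158 - 30) mod 360 = 128°
Right analog: (158 + 30) mod 360 = 188°
Analogous hues = 128° and 188°


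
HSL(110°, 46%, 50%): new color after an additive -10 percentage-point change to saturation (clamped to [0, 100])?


Original S = 46%
Adjustment = -10 percentage points
New S = 46 + (-10) = 36
Clamp to [0, 100] → 36
= HSL(110°, 36%, 50%)


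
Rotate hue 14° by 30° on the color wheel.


New hue = (H + rotation) mod 360
New hue = (14 + 30) mod 360
= 44 mod 360
= 44°


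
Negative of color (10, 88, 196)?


Invert: (255-R, 255-G, 255-B)
R: 255-10 = 245
G: 255-88 = 167
B: 255-196 = 59
= RGB(245, 167, 59)


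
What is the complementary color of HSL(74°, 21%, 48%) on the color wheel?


Complement = opposite side of color wheel = hue + 180°
H' = (74 + 180) mod 360 = 254°
S and L unchanged.
= HSL(254°, 21%, 48%)


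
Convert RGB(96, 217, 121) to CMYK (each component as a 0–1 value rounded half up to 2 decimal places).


R'=96/255≈0.3765, G'=217/255≈0.8510, B'=121/255≈0.4745
K = 1 - max(R',G',B') = 1 - 217/255 = 38/255 = 0.14901… → 0.15
(1-R'-K)/(1-K) simplifies to (max-R)/max with max = 217:
C = (217-96)/217 = 121/217 = 0.55760… → 0.56
M = (217-217)/217 = 0/217 = 0 → 0.00
Y = (217-121)/217 = 96/217 = 0.44239… → 0.44
= CMYK(0.56, 0.00, 0.44, 0.15)


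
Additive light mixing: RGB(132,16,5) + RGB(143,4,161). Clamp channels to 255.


Additive: each channel = min(255, C₁+C₂)
R: 132+143 = 275 → 255
G: 16+4 = 20 → 20
B: 5+161 = 166 → 166
= RGB(255, 20, 166)


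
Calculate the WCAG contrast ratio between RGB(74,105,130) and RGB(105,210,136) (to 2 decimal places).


Linearize each sRGB channel c=v/255: c/12.92 if c ≤ 0.04045 else ((c+0.055)/1.055)^2.4
L = 0.2126×R_lin + 0.7152×G_lin + 0.0722×B_lin
Color 1 (74,105,130):
  R=74: 74/255≈0.2902 > 0.04045 → ((0.2902+0.055)/1.055)^2.4 ≈ 0.06848
  G=105: 105/255≈0.4118 > 0.04045 → ((0.4118+0.055)/1.055)^2.4 ≈ 0.14126
  B=130: 130/255≈0.5098 > 0.04045 → ((0.5098+0.055)/1.055)^2.4 ≈ 0.22323
  L1 = 0.2126×0.06848 + 0.7152×0.14126 + 0.0722×0.22323 ≈ 0.13171
Color 2 (105,210,136):
  R=105: 105/255≈0.4118 > 0.04045 → ((0.4118+0.055)/1.055)^2.4 ≈ 0.14126
  G=210: 210/255≈0.8235 > 0.04045 → ((0.8235+0.055)/1.055)^2.4 ≈ 0.64448
  B=136: 136/255≈0.5333 > 0.04045 → ((0.5333+0.055)/1.055)^2.4 ≈ 0.24620
  L2 = 0.2126×0.14126 + 0.7152×0.64448 + 0.0722×0.24620 ≈ 0.50874
Lighter = 0.50874, Darker = 0.13171
Ratio = (L_lighter + 0.05) / (L_darker + 0.05)
Ratio = (0.50874 + 0.05) / (0.13171 + 0.05) = 0.55874 / 0.18171 ≈ 3.0750
Ratio ≈ 3.07:1


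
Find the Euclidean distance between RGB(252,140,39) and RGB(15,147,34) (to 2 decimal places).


d = √[(R₁-R₂)² + (G₁-G₂)² + (B₁-B₂)²]
d = √[(252-15)² + (140-147)² + (39-34)²]
d = √[56169 + 49 + 25]
d = √56243
d ≈ 237.16


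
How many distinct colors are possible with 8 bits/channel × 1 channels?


Total bits = 8 bits/channel × 1 channels = 8 bits
Distinct colors = 2^8
= 256 colors


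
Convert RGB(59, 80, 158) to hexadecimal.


R = 59 → 3B (hex)
G = 80 → 50 (hex)
B = 158 → 9E (hex)
Hex = #3B509E


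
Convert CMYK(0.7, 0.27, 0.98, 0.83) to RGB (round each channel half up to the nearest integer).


R = 255 × (1-C) × (1-K) = 255 × 0.30 × 0.17 = 13.005 → 13
G = 255 × (1-M) × (1-K) = 255 × 0.73 × 0.17 = 31.6455 → 32
B = 255 × (1-Y) × (1-K) = 255 × 0.02 × 0.17 = 0.867 → 1
= RGB(13, 32, 1)


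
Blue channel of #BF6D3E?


Color: #BF6D3E
R = BF = 191
G = 6D = 109
B = 3E = 62
Blue = 62


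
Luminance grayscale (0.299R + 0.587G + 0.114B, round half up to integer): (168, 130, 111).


Gray = 0.299×R + 0.587×G + 0.114×B
Gray = 0.299×168 + 0.587×130 + 0.114×111
Gray = 50.232 + 76.310 + 12.654
Gray = 139.196 → round half up → 139
Gray = 139


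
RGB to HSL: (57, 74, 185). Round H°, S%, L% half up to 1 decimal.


Normalize: R'=57/255≈0.2235, G'=74/255≈0.2902, B'=185/255≈0.7255
Max=185/255, Min=57/255, Δ=Max-Min=128/255
L = (Max+Min)/2 = (185+57)/510 = 242/510 = 0.47450… → L = 47.5%
L ≤ 0.5 → S = Δ/(Max+Min) = 128/(185+57) = 128/242 = 0.52892… → S = 52.9%
(the 1/255 factors cancel in S and H, so raw channel differences can be used)
Max is B' → H = 60 × ((R-G)/Δ + 4) = 60 × ((57-74)/128 + 4)
  -17/128 + 4 = -0.1328… + 4 = 3.8671…
  H = 60 × 3.8671… = 232.031…° → H = 232.0°
= HSL(232.0°, 52.9%, 47.5%)


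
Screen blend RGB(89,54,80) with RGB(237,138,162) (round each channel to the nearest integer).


Screen: C = 255 - (255-A)×(255-B)/255, rounded to nearest integer
R: 255 - (255-89)×(255-237)/255 = 255 - 2988/255 ≈ 255 - 11.718 = 243.282 → 243
G: 255 - (255-54)×(255-138)/255 = 255 - 23517/255 ≈ 255 - 92.224 = 162.776 → 163
B: 255 - (255-80)×(255-162)/255 = 255 - 16275/255 ≈ 255 - 63.824 = 191.176 → 191
= RGB(243, 163, 191)


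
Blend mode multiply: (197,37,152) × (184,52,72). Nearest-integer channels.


Multiply: C = A×B/255, rounded to nearest integer
R: 197×184/255 = 36248/255 ≈ 142.149 → 142
G: 37×52/255 = 1924/255 ≈ 7.545 → 8
B: 152×72/255 = 10944/255 ≈ 42.918 → 43
= RGB(142, 8, 43)


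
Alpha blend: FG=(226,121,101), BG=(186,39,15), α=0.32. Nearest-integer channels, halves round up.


C = α×F + (1-α)×B, with 1-α = 0.68
R: 0.32×226 + 0.68×186 = 72.32 + 126.48 = 198.80 → 199
G: 0.32×121 + 0.68×39 = 38.72 + 26.52 = 65.24 → 65
B: 0.32×101 + 0.68×15 = 32.32 + 10.20 = 42.52 → 43
= RGB(199, 65, 43)


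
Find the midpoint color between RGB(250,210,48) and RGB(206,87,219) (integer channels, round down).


Midpoint: each channel = ⌊(C₁+C₂)/2⌋
R: ⌊(250+206)/2⌋ = 228
G: ⌊(210+87)/2⌋ = 148
B: ⌊(48+219)/2⌋ = 133
= RGB(228, 148, 133)


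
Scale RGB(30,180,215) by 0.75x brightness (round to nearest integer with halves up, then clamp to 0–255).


Multiply each channel by 0.75, round half up, clamp to [0, 255]
R: 30×0.75 = 22.5 → round → 23
G: 180×0.75 = 135
B: 215×0.75 = 161.25 → round → 161
= RGB(23, 135, 161)


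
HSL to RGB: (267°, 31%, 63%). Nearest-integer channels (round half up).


H=267°, S=0.31, L=0.63
C = (1-|2L-1|)×S = (1-|0.26|)×0.31 = 0.2294
H' = H/60 = 267/60 ≈ 4.4500; X = C×(1-|H' mod 2 - 1|) = 0.10323
m = L - C/2 = 0.63 - 0.1147 = 0.5153
Sector ⌊H'⌋ = 4 → (R',G',B') = (0.10323, 0.0, 0.2294)
RGB = ((R'+m)×255, (G'+m)×255, (B'+m)×255) = (157.72515, 131.4015, 189.8985)
Round half up → RGB(158, 131, 190)


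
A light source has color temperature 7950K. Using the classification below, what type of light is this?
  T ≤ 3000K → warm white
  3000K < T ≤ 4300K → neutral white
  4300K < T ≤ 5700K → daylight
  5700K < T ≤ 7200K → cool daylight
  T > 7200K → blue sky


Temperature: 7950K
7950K > 7200K → blue sky
Classification: blue sky


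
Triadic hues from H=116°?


Triadic: equally spaced at 120° intervals
H1 = 116°
H2 = (116 + 120) mod 360 = 236°
H3 = (116 + 240) mod 360 = 356°
Triadic = 116°, 236°, 356°


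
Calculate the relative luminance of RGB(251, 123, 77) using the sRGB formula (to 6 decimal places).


Linearize each channel (sRGB transfer function): c = v/255; c_lin = c/12.92 if c ≤ 0.04045, else ((c+0.055)/1.055)^2.4
  R: 251/255 ≈ 0.984314 > 0.04045 → ((0.984314+0.055)/1.055)^2.4 ≈ 0.964686
  G: 123/255 ≈ 0.482353 > 0.04045 → ((0.482353+0.055)/1.055)^2.4 ≈ 0.198069
  B: 77/255 ≈ 0.301961 > 0.04045 → ((0.301961+0.055)/1.055)^2.4 ≈ 0.074214
R_lin = 0.964686, G_lin = 0.198069, B_lin = 0.074214
L = 0.2126×R + 0.7152×G + 0.0722×B
L = 0.2126×0.964686 + 0.7152×0.198069 + 0.0722×0.074214
L ≈ 0.352110


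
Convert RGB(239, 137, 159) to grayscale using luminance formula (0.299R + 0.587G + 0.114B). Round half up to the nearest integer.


Gray = 0.299×R + 0.587×G + 0.114×B
Gray = 0.299×239 + 0.587×137 + 0.114×159
Gray = 71.461 + 80.419 + 18.126
Gray = 170.006 → round half up → 170
Gray = 170


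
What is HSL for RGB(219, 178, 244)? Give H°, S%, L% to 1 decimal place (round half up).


Normalize: R'=219/255≈0.8588, G'=178/255≈0.6980, B'=244/255≈0.9569
Max=244/255, Min=178/255, Δ=Max-Min=66/255
L = (Max+Min)/2 = (244+178)/510 = 422/510 = 0.82745… → L = 82.7%
L > 0.5 → S = Δ/(2-Max-Min) = 66/(510-244-178) = 66/88 = 0.75 → S = 75.0%
(the 1/255 factors cancel in S and H, so raw channel differences can be used)
Max is B' → H = 60 × ((R-G)/Δ + 4) = 60 × ((219-178)/66 + 4)
  41/66 + 4 = 0.6212… + 4 = 4.6212…
  H = 60 × 4.6212… = 277.272…° → H = 277.3°
= HSL(277.3°, 75.0%, 82.7%)


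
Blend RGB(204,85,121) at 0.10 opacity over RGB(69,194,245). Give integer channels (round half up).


C = α×F + (1-α)×B, with 1-α = 0.90
R: 0.10×204 + 0.90×69 = 20.40 + 62.10 = 82.50 → 83
G: 0.10×85 + 0.90×194 = 8.50 + 174.60 = 183.10 → 183
B: 0.10×121 + 0.90×245 = 12.10 + 220.50 = 232.60 → 233
= RGB(83, 183, 233)


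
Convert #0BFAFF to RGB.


0B → 11 (R)
FA → 250 (G)
FF → 255 (B)
= RGB(11, 250, 255)


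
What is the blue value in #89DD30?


Color: #89DD30
R = 89 = 137
G = DD = 221
B = 30 = 48
Blue = 48


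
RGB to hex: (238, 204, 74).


R = 238 → EE (hex)
G = 204 → CC (hex)
B = 74 → 4A (hex)
Hex = #EECC4A


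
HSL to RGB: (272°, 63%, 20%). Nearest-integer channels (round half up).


H=272°, S=0.63, L=0.20
C = (1-|2L-1|)×S = (1-|-0.60|)×0.63 = 0.252
H' = H/60 = 272/60 ≈ 4.5333; X = C×(1-|H' mod 2 - 1|) = 0.1344
m = L - C/2 = 0.20 - 0.126 = 0.074
Sector ⌊H'⌋ = 4 → (R',G',B') = (0.1344, 0.0, 0.252)
RGB = ((R'+m)×255, (G'+m)×255, (B'+m)×255) = (53.142, 18.87, 83.13)
Round half up → RGB(53, 19, 83)


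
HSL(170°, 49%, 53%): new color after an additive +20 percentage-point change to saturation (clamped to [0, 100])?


Original S = 49%
Adjustment = +20 percentage points
New S = 49 + (20) = 69
Clamp to [0, 100] → 69
= HSL(170°, 69%, 53%)


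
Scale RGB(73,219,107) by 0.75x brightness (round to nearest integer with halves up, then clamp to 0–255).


Multiply each channel by 0.75, round half up, clamp to [0, 255]
R: 73×0.75 = 54.75 → round → 55
G: 219×0.75 = 164.25 → round → 164
B: 107×0.75 = 80.25 → round → 80
= RGB(55, 164, 80)


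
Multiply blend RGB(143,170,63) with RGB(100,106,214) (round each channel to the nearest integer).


Multiply: C = A×B/255, rounded to nearest integer
R: 143×100/255 = 14300/255 ≈ 56.078 → 56
G: 170×106/255 = 18020/255 ≈ 70.667 → 71
B: 63×214/255 = 13482/255 ≈ 52.871 → 53
= RGB(56, 71, 53)


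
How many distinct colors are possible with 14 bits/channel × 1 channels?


Total bits = 14 bits/channel × 1 channels = 14 bits
Distinct colors = 2^14
= 16,384 colors


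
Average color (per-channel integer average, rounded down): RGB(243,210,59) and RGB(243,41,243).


Midpoint: each channel = ⌊(C₁+C₂)/2⌋
R: ⌊(243+243)/2⌋ = 243
G: ⌊(210+41)/2⌋ = 125
B: ⌊(59+243)/2⌋ = 151
= RGB(243, 125, 151)


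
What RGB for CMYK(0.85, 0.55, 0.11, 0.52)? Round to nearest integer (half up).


R = 255 × (1-C) × (1-K) = 255 × 0.15 × 0.48 = 18.36 → 18
G = 255 × (1-M) × (1-K) = 255 × 0.45 × 0.48 = 55.08 → 55
B = 255 × (1-Y) × (1-K) = 255 × 0.89 × 0.48 = 108.936 → 109
= RGB(18, 55, 109)


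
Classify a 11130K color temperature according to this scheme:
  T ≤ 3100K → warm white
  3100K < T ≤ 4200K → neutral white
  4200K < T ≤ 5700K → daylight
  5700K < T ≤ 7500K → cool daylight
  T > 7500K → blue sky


Temperature: 11130K
11130K > 7500K → blue sky
Classification: blue sky


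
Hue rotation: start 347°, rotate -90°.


New hue = (H + rotation) mod 360
New hue = (347 -90) mod 360
= 257 mod 360
= 257°


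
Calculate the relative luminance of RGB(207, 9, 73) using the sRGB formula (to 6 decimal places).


Linearize each channel (sRGB transfer function): c = v/255; c_lin = c/12.92 if c ≤ 0.04045, else ((c+0.055)/1.055)^2.4
  R: 207/255 ≈ 0.811765 > 0.04045 → ((0.811765+0.055)/1.055)^2.4 ≈ 0.623960
  G: 9/255 ≈ 0.035294 ≤ 0.04045 → 0.035294/12.92 ≈ 0.002732
  B: 73/255 ≈ 0.286275 > 0.04045 → ((0.286275+0.055)/1.055)^2.4 ≈ 0.066626
R_lin = 0.623960, G_lin = 0.002732, B_lin = 0.066626
L = 0.2126×R + 0.7152×G + 0.0722×B
L = 0.2126×0.623960 + 0.7152×0.002732 + 0.0722×0.066626
L ≈ 0.139418


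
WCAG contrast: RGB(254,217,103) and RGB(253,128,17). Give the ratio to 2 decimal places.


Linearize each sRGB channel c=v/255: c/12.92 if c ≤ 0.04045 else ((c+0.055)/1.055)^2.4
L = 0.2126×R_lin + 0.7152×G_lin + 0.0722×B_lin
Color 1 (254,217,103):
  R=254: 254/255≈0.9961 > 0.04045 → ((0.9961+0.055)/1.055)^2.4 ≈ 0.99110
  G=217: 217/255≈0.8510 > 0.04045 → ((0.8510+0.055)/1.055)^2.4 ≈ 0.69387
  B=103: 103/255≈0.4039 > 0.04045 → ((0.4039+0.055)/1.055)^2.4 ≈ 0.13563
  L1 = 0.2126×0.99110 + 0.7152×0.69387 + 0.0722×0.13563 ≈ 0.71676
Color 2 (253,128,17):
  R=253: 253/255≈0.9922 > 0.04045 → ((0.9922+0.055)/1.055)^2.4 ≈ 0.98225
  G=128: 128/255≈0.5020 > 0.04045 → ((0.5020+0.055)/1.055)^2.4 ≈ 0.21586
  B=17: 17/255≈0.0667 > 0.04045 → ((0.0667+0.055)/1.055)^2.4 ≈ 0.00561
  L2 = 0.2126×0.98225 + 0.7152×0.21586 + 0.0722×0.00561 ≈ 0.36361
Lighter = 0.71676, Darker = 0.36361
Ratio = (L_lighter + 0.05) / (L_darker + 0.05)
Ratio = (0.71676 + 0.05) / (0.36361 + 0.05) = 0.76676 / 0.41361 ≈ 1.8538
Ratio ≈ 1.85:1


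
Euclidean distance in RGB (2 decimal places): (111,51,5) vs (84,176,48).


d = √[(R₁-R₂)² + (G₁-G₂)² + (B₁-B₂)²]
d = √[(111-84)² + (51-176)² + (5-48)²]
d = √[729 + 15625 + 1849]
d = √18203
d ≈ 134.92


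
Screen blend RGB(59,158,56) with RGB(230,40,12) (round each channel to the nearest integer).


Screen: C = 255 - (255-A)×(255-B)/255, rounded to nearest integer
R: 255 - (255-59)×(255-230)/255 = 255 - 4900/255 ≈ 255 - 19.216 = 235.784 → 236
G: 255 - (255-158)×(255-40)/255 = 255 - 20855/255 ≈ 255 - 81.784 = 173.216 → 173
B: 255 - (255-56)×(255-12)/255 = 255 - 48357/255 ≈ 255 - 189.635 = 65.365 → 65
= RGB(236, 173, 65)


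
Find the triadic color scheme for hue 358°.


Triadic: equally spaced at 120° intervals
H1 = 358°
H2 = (358 + 120) mod 360 = 118°
H3 = (358 + 240) mod 360 = 238°
Triadic = 358°, 118°, 238°


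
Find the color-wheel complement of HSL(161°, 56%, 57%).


Complement = opposite side of color wheel = hue + 180°
H' = (161 + 180) mod 360 = 341°
S and L unchanged.
= HSL(341°, 56%, 57%)


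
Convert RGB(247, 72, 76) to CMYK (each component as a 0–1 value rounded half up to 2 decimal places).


R'=247/255≈0.9686, G'=72/255≈0.2824, B'=76/255≈0.2980
K = 1 - max(R',G',B') = 1 - 247/255 = 8/255 = 0.03137… → 0.03
(1-R'-K)/(1-K) simplifies to (max-R)/max with max = 247:
C = (247-247)/247 = 0/247 = 0 → 0.00
M = (247-72)/247 = 175/247 = 0.70850… → 0.71
Y = (247-76)/247 = 171/247 = 0.69230… → 0.69
= CMYK(0.00, 0.71, 0.69, 0.03)


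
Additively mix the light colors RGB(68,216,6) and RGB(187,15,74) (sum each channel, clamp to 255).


Additive: each channel = min(255, C₁+C₂)
R: 68+187 = 255 → 255
G: 216+15 = 231 → 231
B: 6+74 = 80 → 80
= RGB(255, 231, 80)


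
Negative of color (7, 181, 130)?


Invert: (255-R, 255-G, 255-B)
R: 255-7 = 248
G: 255-181 = 74
B: 255-130 = 125
= RGB(248, 74, 125)


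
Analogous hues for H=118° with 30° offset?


Base hue: 118°
Left analog: (118 - 30) mod 360 = 88°
Right analog: (118 + 30) mod 360 = 148°
Analogous hues = 88° and 148°


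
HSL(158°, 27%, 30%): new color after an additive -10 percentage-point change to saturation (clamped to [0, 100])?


Original S = 27%
Adjustment = -10 percentage points
New S = 27 + (-10) = 17
Clamp to [0, 100] → 17
= HSL(158°, 17%, 30%)


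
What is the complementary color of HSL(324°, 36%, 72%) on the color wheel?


Complement = opposite side of color wheel = hue + 180°
H' = (324 + 180) mod 360 = 144°
S and L unchanged.
= HSL(144°, 36%, 72%)


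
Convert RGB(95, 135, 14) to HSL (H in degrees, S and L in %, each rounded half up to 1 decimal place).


Normalize: R'=95/255≈0.3725, G'=135/255≈0.5294, B'=14/255≈0.0549
Max=135/255, Min=14/255, Δ=Max-Min=121/255
L = (Max+Min)/2 = (135+14)/510 = 149/510 = 0.29215… → L = 29.2%
L ≤ 0.5 → S = Δ/(Max+Min) = 121/(135+14) = 121/149 = 0.81208… → S = 81.2%
(the 1/255 factors cancel in S and H, so raw channel differences can be used)
Max is G' → H = 60 × ((B-R)/Δ + 2) = 60 × ((14-95)/121 + 2)
  -81/121 + 2 = -0.6694… + 2 = 1.3305…
  H = 60 × 1.3305… = 79.834…° → H = 79.8°
= HSL(79.8°, 81.2%, 29.2%)


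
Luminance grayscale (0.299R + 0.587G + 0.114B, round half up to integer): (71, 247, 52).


Gray = 0.299×R + 0.587×G + 0.114×B
Gray = 0.299×71 + 0.587×247 + 0.114×52
Gray = 21.229 + 144.989 + 5.928
Gray = 172.146 → round half up → 172
Gray = 172


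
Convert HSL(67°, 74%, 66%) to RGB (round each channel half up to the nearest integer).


H=67°, S=0.74, L=0.66
C = (1-|2L-1|)×S = (1-|0.32|)×0.74 = 0.5032
H' = H/60 = 67/60 ≈ 1.1167; X = C×(1-|H' mod 2 - 1|) ≈ 0.4445
m = L - C/2 = 0.66 - 0.2516 = 0.4084
Sector ⌊H'⌋ = 1 → (R',G',B') = (≈0.4445, 0.5032, 0.0)
RGB = ((R'+m)×255, (G'+m)×255, (B'+m)×255) = (217.4878, 232.458, 104.142)
Round half up → RGB(217, 232, 104)


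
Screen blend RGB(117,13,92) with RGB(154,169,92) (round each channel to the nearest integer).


Screen: C = 255 - (255-A)×(255-B)/255, rounded to nearest integer
R: 255 - (255-117)×(255-154)/255 = 255 - 13938/255 ≈ 255 - 54.659 = 200.341 → 200
G: 255 - (255-13)×(255-169)/255 = 255 - 20812/255 ≈ 255 - 81.616 = 173.384 → 173
B: 255 - (255-92)×(255-92)/255 = 255 - 26569/255 ≈ 255 - 104.192 = 150.808 → 151
= RGB(200, 173, 151)


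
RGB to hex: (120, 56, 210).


R = 120 → 78 (hex)
G = 56 → 38 (hex)
B = 210 → D2 (hex)
Hex = #7838D2


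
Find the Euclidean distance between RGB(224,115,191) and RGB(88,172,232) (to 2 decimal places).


d = √[(R₁-R₂)² + (G₁-G₂)² + (B₁-B₂)²]
d = √[(224-88)² + (115-172)² + (191-232)²]
d = √[18496 + 3249 + 1681]
d = √23426
d ≈ 153.06


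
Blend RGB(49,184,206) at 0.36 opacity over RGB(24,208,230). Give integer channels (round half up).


C = α×F + (1-α)×B, with 1-α = 0.64
R: 0.36×49 + 0.64×24 = 17.64 + 15.36 = 33.00 → 33
G: 0.36×184 + 0.64×208 = 66.24 + 133.12 = 199.36 → 199
B: 0.36×206 + 0.64×230 = 74.16 + 147.20 = 221.36 → 221
= RGB(33, 199, 221)


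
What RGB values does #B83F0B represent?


B8 → 184 (R)
3F → 63 (G)
0B → 11 (B)
= RGB(184, 63, 11)


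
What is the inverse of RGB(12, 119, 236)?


Invert: (255-R, 255-G, 255-B)
R: 255-12 = 243
G: 255-119 = 136
B: 255-236 = 19
= RGB(243, 136, 19)


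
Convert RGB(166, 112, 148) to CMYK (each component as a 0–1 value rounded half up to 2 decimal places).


R'=166/255≈0.6510, G'=112/255≈0.4392, B'=148/255≈0.5804
K = 1 - max(R',G',B') = 1 - 166/255 = 89/255 = 0.34901… → 0.35
(1-R'-K)/(1-K) simplifies to (max-R)/max with max = 166:
C = (166-166)/166 = 0/166 = 0 → 0.00
M = (166-112)/166 = 54/166 = 0.32530… → 0.33
Y = (166-148)/166 = 18/166 = 0.10843… → 0.11
= CMYK(0.00, 0.33, 0.11, 0.35)


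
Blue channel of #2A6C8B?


Color: #2A6C8B
R = 2A = 42
G = 6C = 108
B = 8B = 139
Blue = 139


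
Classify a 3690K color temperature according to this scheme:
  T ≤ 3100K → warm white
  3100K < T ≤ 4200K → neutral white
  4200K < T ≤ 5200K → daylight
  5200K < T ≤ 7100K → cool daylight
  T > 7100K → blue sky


Temperature: 3690K
3100K < 3690K ≤ 4200K → neutral white
Classification: neutral white


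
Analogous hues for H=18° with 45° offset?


Base hue: 18°
Left analog: (18 - 45) mod 360 = 333°
Right analog: (18 + 45) mod 360 = 63°
Analogous hues = 333° and 63°


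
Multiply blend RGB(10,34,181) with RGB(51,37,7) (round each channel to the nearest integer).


Multiply: C = A×B/255, rounded to nearest integer
R: 10×51/255 = 510/255 ≈ 2.000 → 2
G: 34×37/255 = 1258/255 ≈ 4.933 → 5
B: 181×7/255 = 1267/255 ≈ 4.969 → 5
= RGB(2, 5, 5)


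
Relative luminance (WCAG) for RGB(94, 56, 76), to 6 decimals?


Linearize each channel (sRGB transfer function): c = v/255; c_lin = c/12.92 if c ≤ 0.04045, else ((c+0.055)/1.055)^2.4
  R: 94/255 ≈ 0.368627 > 0.04045 → ((0.368627+0.055)/1.055)^2.4 ≈ 0.111932
  G: 56/255 ≈ 0.219608 > 0.04045 → ((0.219608+0.055)/1.055)^2.4 ≈ 0.039546
  B: 76/255 ≈ 0.298039 > 0.04045 → ((0.298039+0.055)/1.055)^2.4 ≈ 0.072272
R_lin = 0.111932, G_lin = 0.039546, B_lin = 0.072272
L = 0.2126×R + 0.7152×G + 0.0722×B
L = 0.2126×0.111932 + 0.7152×0.039546 + 0.0722×0.072272
L ≈ 0.057298


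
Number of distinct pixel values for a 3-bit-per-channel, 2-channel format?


Total bits = 3 bits/channel × 2 channels = 6 bits
Distinct pixel values = 2^6
= 64 pixel values


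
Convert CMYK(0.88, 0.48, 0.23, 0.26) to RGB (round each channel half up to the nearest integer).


R = 255 × (1-C) × (1-K) = 255 × 0.12 × 0.74 = 22.644 → 23
G = 255 × (1-M) × (1-K) = 255 × 0.52 × 0.74 = 98.124 → 98
B = 255 × (1-Y) × (1-K) = 255 × 0.77 × 0.74 = 145.299 → 145
= RGB(23, 98, 145)


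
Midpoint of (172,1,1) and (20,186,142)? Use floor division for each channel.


Midpoint: each channel = ⌊(C₁+C₂)/2⌋
R: ⌊(172+20)/2⌋ = 96
G: ⌊(1+186)/2⌋ = 93
B: ⌊(1+142)/2⌋ = 71
= RGB(96, 93, 71)


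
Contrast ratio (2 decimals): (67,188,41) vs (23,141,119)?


Linearize each sRGB channel c=v/255: c/12.92 if c ≤ 0.04045 else ((c+0.055)/1.055)^2.4
L = 0.2126×R_lin + 0.7152×G_lin + 0.0722×B_lin
Color 1 (67,188,41):
  R=67: 67/255≈0.2627 > 0.04045 → ((0.2627+0.055)/1.055)^2.4 ≈ 0.05613
  G=188: 188/255≈0.7373 > 0.04045 → ((0.7373+0.055)/1.055)^2.4 ≈ 0.50289
  B=41: 41/255≈0.1608 > 0.04045 → ((0.1608+0.055)/1.055)^2.4 ≈ 0.02217
  L1 = 0.2126×0.05613 + 0.7152×0.50289 + 0.0722×0.02217 ≈ 0.37320
Color 2 (23,141,119):
  R=23: 23/255≈0.0902 > 0.04045 → ((0.0902+0.055)/1.055)^2.4 ≈ 0.00857
  G=141: 141/255≈0.5529 > 0.04045 → ((0.5529+0.055)/1.055)^2.4 ≈ 0.26636
  B=119: 119/255≈0.4667 > 0.04045 → ((0.4667+0.055)/1.055)^2.4 ≈ 0.18447
  L2 = 0.2126×0.00857 + 0.7152×0.26636 + 0.0722×0.18447 ≈ 0.20564
Lighter = 0.37320, Darker = 0.20564
Ratio = (L_lighter + 0.05) / (L_darker + 0.05)
Ratio = (0.37320 + 0.05) / (0.20564 + 0.05) = 0.42320 / 0.25564 ≈ 1.6555
Ratio ≈ 1.66:1
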